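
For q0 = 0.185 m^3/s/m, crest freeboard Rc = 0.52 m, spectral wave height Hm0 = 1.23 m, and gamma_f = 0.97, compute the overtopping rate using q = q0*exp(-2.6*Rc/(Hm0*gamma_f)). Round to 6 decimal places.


q = q0 * exp(-2.6 * Rc / (Hm0 * gamma_f))
Exponent = -2.6 * 0.52 / (1.23 * 0.97)
= -2.6 * 0.52 / 1.1931
= -1.133182
exp(-1.133182) = 0.322007
q = 0.185 * 0.322007
q = 0.059571 m^3/s/m

0.059571


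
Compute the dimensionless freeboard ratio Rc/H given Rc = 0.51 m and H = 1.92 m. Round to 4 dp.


Relative freeboard = Rc / H
= 0.51 / 1.92
= 0.2656

0.2656


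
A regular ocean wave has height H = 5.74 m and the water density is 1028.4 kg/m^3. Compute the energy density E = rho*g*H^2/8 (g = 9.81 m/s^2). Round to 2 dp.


E = (1/8) * rho * g * H^2
E = (1/8) * 1028.4 * 9.81 * 5.74^2
E = 0.125 * 1028.4 * 9.81 * 32.9476
E = 41549.41 J/m^2

41549.41


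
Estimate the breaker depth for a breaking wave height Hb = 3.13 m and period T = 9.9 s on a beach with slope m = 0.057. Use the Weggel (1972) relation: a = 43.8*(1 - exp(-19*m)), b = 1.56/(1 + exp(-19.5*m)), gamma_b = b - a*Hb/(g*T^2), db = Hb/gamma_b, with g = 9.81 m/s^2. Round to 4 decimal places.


a = 43.8 * (1 - exp(-19 * m))
exp(-19 * 0.057) = exp(-1.0830) = 0.338578
a = 43.8 * (1 - 0.338578) = 28.970272
b = 1.56 / (1 + exp(-19.5 * m))
exp(-19.5 * 0.057) = exp(-1.1115) = 0.329065
b = 1.56 / (1 + 0.329065) = 1.173757
Hb / (g * T^2) = 3.13 / (9.81 * 9.9^2) = 3.13 / 961.4781 = 0.00325540
gamma_b = b - a * Hb/(g*T^2) = 1.173757 - 28.970272 * 0.00325540 = 1.079448
db = Hb / gamma_b = 3.13 / 1.079448
db = 2.8996 m

2.8996


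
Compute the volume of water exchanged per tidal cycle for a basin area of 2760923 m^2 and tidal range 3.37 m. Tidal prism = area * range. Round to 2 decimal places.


Tidal prism = Area * Tidal range
P = 2760923 * 3.37
P = 9304310.51 m^3

9304310.51


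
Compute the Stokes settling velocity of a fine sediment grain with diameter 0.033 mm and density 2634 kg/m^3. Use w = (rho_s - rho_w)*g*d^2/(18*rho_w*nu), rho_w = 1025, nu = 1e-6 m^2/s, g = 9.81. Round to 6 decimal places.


w = (rho_s - rho_w) * g * d^2 / (18 * rho_w * nu)
d = 0.033 mm = 0.000033 m
rho_s - rho_w = 2634 - 1025 = 1609
Numerator = 1609 * 9.81 * (0.000033)^2 = 0.000017189092
Denominator = 18 * 1025 * 1e-6 = 0.018450
w = 0.000932 m/s

0.000932


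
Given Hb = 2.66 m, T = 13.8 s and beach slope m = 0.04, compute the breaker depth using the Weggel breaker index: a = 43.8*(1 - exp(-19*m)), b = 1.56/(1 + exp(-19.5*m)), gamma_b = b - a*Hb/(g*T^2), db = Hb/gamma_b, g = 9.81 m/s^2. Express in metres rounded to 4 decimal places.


a = 43.8 * (1 - exp(-19 * m))
exp(-19 * 0.04) = exp(-0.7600) = 0.467666
a = 43.8 * (1 - 0.467666) = 23.316210
b = 1.56 / (1 + exp(-19.5 * m))
exp(-19.5 * 0.04) = exp(-0.7800) = 0.458406
b = 1.56 / (1 + 0.458406) = 1.069661
Hb / (g * T^2) = 2.66 / (9.81 * 13.8^2) = 2.66 / 1868.2164 = 0.00142382
gamma_b = b - a * Hb/(g*T^2) = 1.069661 - 23.316210 * 0.00142382 = 1.036463
db = Hb / gamma_b = 2.66 / 1.036463
db = 2.5664 m

2.5664


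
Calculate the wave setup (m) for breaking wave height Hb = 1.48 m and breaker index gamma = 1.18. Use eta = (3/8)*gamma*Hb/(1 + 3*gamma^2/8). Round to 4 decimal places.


eta = (3/8) * gamma * Hb / (1 + 3*gamma^2/8)
Numerator = (3/8) * 1.18 * 1.48 = 0.654900
Denominator = 1 + 3*1.18^2/8 = 1 + 0.522150 = 1.522150
eta = 0.654900 / 1.522150
eta = 0.4302 m

0.4302


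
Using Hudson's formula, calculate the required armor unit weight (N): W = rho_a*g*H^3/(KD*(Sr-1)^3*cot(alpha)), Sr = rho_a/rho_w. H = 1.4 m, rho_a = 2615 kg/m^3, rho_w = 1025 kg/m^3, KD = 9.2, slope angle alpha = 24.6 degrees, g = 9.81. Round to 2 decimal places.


Sr = rho_a / rho_w = 2615 / 1025 = 2.551220
(Sr - 1) = 1.551220
(Sr - 1)^3 = 3.732672
cot(24.6) = 1 / tan(24.6) = 1 / 0.457836 = 2.184189
Numerator = 2615 * 9.81 * 1.4^3 = 70392.2436
Denominator = 9.2 * 3.732672 * 2.184189 = 75.006328
W = 70392.2436 / 75.006328
W = 938.48 N

938.48


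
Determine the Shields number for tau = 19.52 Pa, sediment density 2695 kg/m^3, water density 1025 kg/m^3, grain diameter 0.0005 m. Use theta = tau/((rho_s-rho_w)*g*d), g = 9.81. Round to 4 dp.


theta = tau / ((rho_s - rho_w) * g * d)
rho_s - rho_w = 2695 - 1025 = 1670
Denominator = 1670 * 9.81 * 0.0005 = 8.191350
theta = 19.52 / 8.191350
theta = 2.3830

2.3830


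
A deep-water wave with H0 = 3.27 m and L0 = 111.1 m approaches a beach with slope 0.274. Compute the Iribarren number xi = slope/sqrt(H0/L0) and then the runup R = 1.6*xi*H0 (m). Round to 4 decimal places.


xi = slope / sqrt(H0/L0)
H0/L0 = 3.27/111.1 = 0.029433
sqrt(0.029433) = 0.171560
xi = 0.274 / 0.171560 = 1.597106
R = 1.6 * xi * H0 = 1.6 * 1.597106 * 3.27
R = 8.3561 m

8.3561


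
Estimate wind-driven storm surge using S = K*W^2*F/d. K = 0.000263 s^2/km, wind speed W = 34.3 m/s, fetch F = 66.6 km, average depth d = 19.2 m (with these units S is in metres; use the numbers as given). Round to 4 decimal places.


S = K * W^2 * F / d
W^2 = 34.3^2 = 1176.49
S = 0.000263 * 1176.49 * 66.6 / 19.2
Numerator = 0.000263 * 1176.49 * 66.6 = 20.607164
S = 20.607164 / 19.2 = 1.0733 m

1.0733


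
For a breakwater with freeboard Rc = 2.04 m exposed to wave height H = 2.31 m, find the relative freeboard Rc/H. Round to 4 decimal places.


Relative freeboard = Rc / H
= 2.04 / 2.31
= 0.8831

0.8831


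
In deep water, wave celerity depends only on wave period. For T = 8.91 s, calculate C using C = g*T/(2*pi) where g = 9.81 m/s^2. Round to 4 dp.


We use the deep-water celerity formula:
C = g * T / (2 * pi)
C = 9.81 * 8.91 / (2 * 3.14159...)
C = 87.407100 / 6.283185
C = 13.9113 m/s

13.9113


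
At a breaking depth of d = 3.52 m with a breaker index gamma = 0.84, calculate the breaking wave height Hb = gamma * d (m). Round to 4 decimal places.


Hb = gamma * d
Hb = 0.84 * 3.52
Hb = 2.9568 m

2.9568


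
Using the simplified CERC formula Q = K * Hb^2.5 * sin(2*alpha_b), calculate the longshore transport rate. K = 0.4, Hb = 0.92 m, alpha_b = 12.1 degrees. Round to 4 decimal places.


Q = K * Hb^2.5 * sin(2 * alpha_b)
Hb^2.5 = 0.92^2.5 = 0.811838
sin(2 * 12.1) = sin(24.2) = 0.409923
Q = 0.4 * 0.811838 * 0.409923
Q = 0.1331 m^3/s

0.1331


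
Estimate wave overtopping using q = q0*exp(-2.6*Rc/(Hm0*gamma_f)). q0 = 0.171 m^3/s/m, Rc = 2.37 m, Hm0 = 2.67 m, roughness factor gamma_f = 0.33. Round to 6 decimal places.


q = q0 * exp(-2.6 * Rc / (Hm0 * gamma_f))
Exponent = -2.6 * 2.37 / (2.67 * 0.33)
= -2.6 * 2.37 / 0.8811
= -6.993531
exp(-6.993531) = 0.000918
q = 0.171 * 0.000918
q = 0.000157 m^3/s/m

0.000157


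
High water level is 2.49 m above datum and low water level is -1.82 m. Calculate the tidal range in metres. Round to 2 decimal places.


Tidal range = High water - Low water
Tidal range = 2.49 - (-1.82)
Tidal range = 4.31 m

4.31


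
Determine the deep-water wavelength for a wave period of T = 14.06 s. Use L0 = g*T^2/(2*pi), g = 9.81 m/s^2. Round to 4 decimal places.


L0 = g * T^2 / (2 * pi)
L0 = 9.81 * 14.06^2 / (2 * pi)
L0 = 9.81 * 197.6836 / 6.28319
L0 = 1939.2761 / 6.28319
L0 = 308.6454 m

308.6454


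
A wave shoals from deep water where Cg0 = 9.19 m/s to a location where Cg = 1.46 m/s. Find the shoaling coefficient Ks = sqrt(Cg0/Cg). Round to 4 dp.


Ks = sqrt(Cg0 / Cg)
Ks = sqrt(9.19 / 1.46)
Ks = sqrt(6.2945)
Ks = 2.5089

2.5089


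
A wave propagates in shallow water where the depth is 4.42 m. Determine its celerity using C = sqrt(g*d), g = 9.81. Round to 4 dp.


Using the shallow-water approximation:
C = sqrt(g * d) = sqrt(9.81 * 4.42)
C = sqrt(43.3602)
C = 6.5848 m/s

6.5848


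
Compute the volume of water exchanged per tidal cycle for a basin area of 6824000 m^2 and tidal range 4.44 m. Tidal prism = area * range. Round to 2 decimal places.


Tidal prism = Area * Tidal range
P = 6824000 * 4.44
P = 30298560.00 m^3

30298560.00


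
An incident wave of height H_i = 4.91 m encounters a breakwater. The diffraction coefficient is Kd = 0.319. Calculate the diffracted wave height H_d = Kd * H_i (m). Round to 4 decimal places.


H_d = Kd * H_i
H_d = 0.319 * 4.91
H_d = 1.5663 m

1.5663


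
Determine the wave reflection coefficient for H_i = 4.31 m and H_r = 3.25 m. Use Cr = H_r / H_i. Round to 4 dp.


Cr = H_r / H_i
Cr = 3.25 / 4.31
Cr = 0.7541

0.7541


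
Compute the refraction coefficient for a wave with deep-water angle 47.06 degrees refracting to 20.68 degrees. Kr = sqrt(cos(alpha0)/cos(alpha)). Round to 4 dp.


Kr = sqrt(cos(alpha0) / cos(alpha))
cos(47.06) = 0.681232
cos(20.68) = 0.935567
Kr = sqrt(0.681232 / 0.935567)
Kr = sqrt(0.728149)
Kr = 0.8533

0.8533


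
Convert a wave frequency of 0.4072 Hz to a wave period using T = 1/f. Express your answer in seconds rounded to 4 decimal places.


T = 1 / f
T = 1 / 0.4072
T = 2.4558 s

2.4558


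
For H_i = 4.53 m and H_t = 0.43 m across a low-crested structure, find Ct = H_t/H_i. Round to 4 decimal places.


Ct = H_t / H_i
Ct = 0.43 / 4.53
Ct = 0.0949

0.0949


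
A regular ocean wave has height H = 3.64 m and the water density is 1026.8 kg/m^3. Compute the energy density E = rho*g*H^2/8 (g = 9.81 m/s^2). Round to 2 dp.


E = (1/8) * rho * g * H^2
E = (1/8) * 1026.8 * 9.81 * 3.64^2
E = 0.125 * 1026.8 * 9.81 * 13.2496
E = 16682.75 J/m^2

16682.75


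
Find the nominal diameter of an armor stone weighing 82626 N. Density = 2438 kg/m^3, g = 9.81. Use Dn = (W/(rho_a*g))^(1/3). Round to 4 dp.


V = W / (rho_a * g)
V = 82626 / (2438 * 9.81)
V = 82626 / 23916.78
V = 3.454729 m^3
Dn = V^(1/3) = 3.454729^(1/3)
Dn = 1.5117 m

1.5117


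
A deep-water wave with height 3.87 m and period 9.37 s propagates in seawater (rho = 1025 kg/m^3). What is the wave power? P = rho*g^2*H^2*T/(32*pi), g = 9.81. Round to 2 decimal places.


P = rho * g^2 * H^2 * T / (32 * pi)
P = 1025 * 9.81^2 * 3.87^2 * 9.37 / (32 * pi)
P = 1025 * 96.2361 * 14.9769 * 9.37 / 100.53096
P = 137696.71 W/m

137696.71


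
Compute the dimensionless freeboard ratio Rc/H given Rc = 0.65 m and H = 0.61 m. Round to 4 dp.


Relative freeboard = Rc / H
= 0.65 / 0.61
= 1.0656

1.0656


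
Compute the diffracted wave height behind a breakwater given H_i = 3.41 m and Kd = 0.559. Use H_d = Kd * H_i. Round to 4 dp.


H_d = Kd * H_i
H_d = 0.559 * 3.41
H_d = 1.9062 m

1.9062


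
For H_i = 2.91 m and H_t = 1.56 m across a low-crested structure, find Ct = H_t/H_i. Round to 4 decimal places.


Ct = H_t / H_i
Ct = 1.56 / 2.91
Ct = 0.5361

0.5361


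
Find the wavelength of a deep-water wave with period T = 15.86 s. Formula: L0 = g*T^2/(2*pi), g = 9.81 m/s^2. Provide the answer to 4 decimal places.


L0 = g * T^2 / (2 * pi)
L0 = 9.81 * 15.86^2 / (2 * pi)
L0 = 9.81 * 251.5396 / 6.28319
L0 = 2467.6035 / 6.28319
L0 = 392.7313 m

392.7313


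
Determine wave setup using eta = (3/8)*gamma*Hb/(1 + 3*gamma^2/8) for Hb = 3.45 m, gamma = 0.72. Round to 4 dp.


eta = (3/8) * gamma * Hb / (1 + 3*gamma^2/8)
Numerator = (3/8) * 0.72 * 3.45 = 0.931500
Denominator = 1 + 3*0.72^2/8 = 1 + 0.194400 = 1.194400
eta = 0.931500 / 1.194400
eta = 0.7799 m

0.7799


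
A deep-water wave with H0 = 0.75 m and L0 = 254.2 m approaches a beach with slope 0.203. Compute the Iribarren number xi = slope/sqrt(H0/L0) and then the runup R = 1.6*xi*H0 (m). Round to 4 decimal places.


xi = slope / sqrt(H0/L0)
H0/L0 = 0.75/254.2 = 0.002950
sqrt(0.002950) = 0.054318
xi = 0.203 / 0.054318 = 3.737259
R = 1.6 * xi * H0 = 1.6 * 3.737259 * 0.75
R = 4.4847 m

4.4847


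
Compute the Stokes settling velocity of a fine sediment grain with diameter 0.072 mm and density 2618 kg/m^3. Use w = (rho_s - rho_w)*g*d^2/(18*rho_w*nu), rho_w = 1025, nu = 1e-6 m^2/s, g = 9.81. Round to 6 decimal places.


w = (rho_s - rho_w) * g * d^2 / (18 * rho_w * nu)
d = 0.072 mm = 0.000072 m
rho_s - rho_w = 2618 - 1025 = 1593
Numerator = 1593 * 9.81 * (0.000072)^2 = 0.000081012079
Denominator = 18 * 1025 * 1e-6 = 0.018450
w = 0.004391 m/s

0.004391


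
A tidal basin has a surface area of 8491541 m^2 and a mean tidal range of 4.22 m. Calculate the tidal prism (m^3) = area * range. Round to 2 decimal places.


Tidal prism = Area * Tidal range
P = 8491541 * 4.22
P = 35834303.02 m^3

35834303.02


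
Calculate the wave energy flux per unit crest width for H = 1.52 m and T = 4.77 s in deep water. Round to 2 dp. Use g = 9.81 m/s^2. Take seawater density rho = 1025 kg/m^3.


P = rho * g^2 * H^2 * T / (32 * pi)
P = 1025 * 9.81^2 * 1.52^2 * 4.77 / (32 * pi)
P = 1025 * 96.2361 * 2.3104 * 4.77 / 100.53096
P = 10813.53 W/m

10813.53


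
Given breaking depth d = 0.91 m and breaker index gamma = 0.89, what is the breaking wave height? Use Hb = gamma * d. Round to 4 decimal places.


Hb = gamma * d
Hb = 0.89 * 0.91
Hb = 0.8099 m

0.8099


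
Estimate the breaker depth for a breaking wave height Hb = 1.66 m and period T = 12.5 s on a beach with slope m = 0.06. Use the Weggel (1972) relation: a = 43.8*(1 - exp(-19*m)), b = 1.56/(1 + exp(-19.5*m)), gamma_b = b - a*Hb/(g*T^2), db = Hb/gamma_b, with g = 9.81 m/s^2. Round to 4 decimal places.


a = 43.8 * (1 - exp(-19 * m))
exp(-19 * 0.06) = exp(-1.1400) = 0.319819
a = 43.8 * (1 - 0.319819) = 29.791927
b = 1.56 / (1 + exp(-19.5 * m))
exp(-19.5 * 0.06) = exp(-1.1700) = 0.310367
b = 1.56 / (1 + 0.310367) = 1.190506
Hb / (g * T^2) = 1.66 / (9.81 * 12.5^2) = 1.66 / 1532.8125 = 0.00108298
gamma_b = b - a * Hb/(g*T^2) = 1.190506 - 29.791927 * 0.00108298 = 1.158242
db = Hb / gamma_b = 1.66 / 1.158242
db = 1.4332 m

1.4332


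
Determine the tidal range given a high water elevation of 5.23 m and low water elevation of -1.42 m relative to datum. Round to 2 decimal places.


Tidal range = High water - Low water
Tidal range = 5.23 - (-1.42)
Tidal range = 6.65 m

6.65


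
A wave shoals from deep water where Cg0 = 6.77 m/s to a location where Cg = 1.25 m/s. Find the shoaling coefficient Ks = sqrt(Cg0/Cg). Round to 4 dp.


Ks = sqrt(Cg0 / Cg)
Ks = sqrt(6.77 / 1.25)
Ks = sqrt(5.4160)
Ks = 2.3272

2.3272


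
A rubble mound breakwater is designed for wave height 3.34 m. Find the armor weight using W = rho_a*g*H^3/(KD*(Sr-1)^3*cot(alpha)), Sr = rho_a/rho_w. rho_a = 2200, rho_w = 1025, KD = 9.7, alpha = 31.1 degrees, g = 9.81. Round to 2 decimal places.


Sr = rho_a / rho_w = 2200 / 1025 = 2.146341
(Sr - 1) = 1.146341
(Sr - 1)^3 = 1.506406
cot(31.1) = 1 / tan(31.1) = 1 / 0.603239 = 1.657719
Numerator = 2200 * 9.81 * 3.34^3 = 804138.9317
Denominator = 9.7 * 1.506406 * 1.657719 = 24.222816
W = 804138.9317 / 24.222816
W = 33197.58 N

33197.58


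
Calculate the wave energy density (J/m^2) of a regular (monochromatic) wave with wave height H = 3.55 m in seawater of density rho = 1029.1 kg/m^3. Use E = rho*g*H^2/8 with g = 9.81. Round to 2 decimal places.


E = (1/8) * rho * g * H^2
E = (1/8) * 1029.1 * 9.81 * 3.55^2
E = 0.125 * 1029.1 * 9.81 * 12.6025
E = 15903.52 J/m^2

15903.52


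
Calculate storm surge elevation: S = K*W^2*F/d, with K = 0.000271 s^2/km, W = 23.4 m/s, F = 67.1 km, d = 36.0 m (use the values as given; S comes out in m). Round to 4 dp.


S = K * W^2 * F / d
W^2 = 23.4^2 = 547.56
S = 0.000271 * 547.56 * 67.1 / 36.0
Numerator = 0.000271 * 547.56 * 67.1 = 9.956886
S = 9.956886 / 36.0 = 0.2766 m

0.2766


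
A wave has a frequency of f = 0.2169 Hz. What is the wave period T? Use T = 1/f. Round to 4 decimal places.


T = 1 / f
T = 1 / 0.2169
T = 4.6104 s

4.6104


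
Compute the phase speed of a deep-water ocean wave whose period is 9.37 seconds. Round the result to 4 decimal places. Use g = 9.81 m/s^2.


We use the deep-water celerity formula:
C = g * T / (2 * pi)
C = 9.81 * 9.37 / (2 * 3.14159...)
C = 91.919700 / 6.283185
C = 14.6295 m/s

14.6295


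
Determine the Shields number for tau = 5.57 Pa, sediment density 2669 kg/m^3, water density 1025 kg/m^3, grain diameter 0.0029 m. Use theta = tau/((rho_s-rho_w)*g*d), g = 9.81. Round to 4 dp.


theta = tau / ((rho_s - rho_w) * g * d)
rho_s - rho_w = 2669 - 1025 = 1644
Denominator = 1644 * 9.81 * 0.0029 = 46.770156
theta = 5.57 / 46.770156
theta = 0.1191

0.1191


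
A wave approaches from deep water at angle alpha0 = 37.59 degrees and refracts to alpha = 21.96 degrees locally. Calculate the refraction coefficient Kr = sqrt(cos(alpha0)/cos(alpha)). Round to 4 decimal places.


Kr = sqrt(cos(alpha0) / cos(alpha))
cos(37.59) = 0.792396
cos(21.96) = 0.927445
Kr = sqrt(0.792396 / 0.927445)
Kr = sqrt(0.854386)
Kr = 0.9243

0.9243


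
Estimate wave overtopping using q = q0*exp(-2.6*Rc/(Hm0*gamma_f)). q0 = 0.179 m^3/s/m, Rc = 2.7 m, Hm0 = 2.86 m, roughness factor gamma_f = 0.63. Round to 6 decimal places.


q = q0 * exp(-2.6 * Rc / (Hm0 * gamma_f))
Exponent = -2.6 * 2.7 / (2.86 * 0.63)
= -2.6 * 2.7 / 1.8018
= -3.896104
exp(-3.896104) = 0.020321
q = 0.179 * 0.020321
q = 0.003637 m^3/s/m

0.003637


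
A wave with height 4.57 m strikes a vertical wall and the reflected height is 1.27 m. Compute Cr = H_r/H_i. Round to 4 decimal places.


Cr = H_r / H_i
Cr = 1.27 / 4.57
Cr = 0.2779

0.2779


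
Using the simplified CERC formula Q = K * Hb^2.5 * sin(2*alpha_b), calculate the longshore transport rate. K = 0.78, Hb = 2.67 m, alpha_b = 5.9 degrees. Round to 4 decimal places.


Q = K * Hb^2.5 * sin(2 * alpha_b)
Hb^2.5 = 2.67^2.5 = 11.648719
sin(2 * 5.9) = sin(11.8) = 0.204496
Q = 0.78 * 11.648719 * 0.204496
Q = 1.8581 m^3/s

1.8581


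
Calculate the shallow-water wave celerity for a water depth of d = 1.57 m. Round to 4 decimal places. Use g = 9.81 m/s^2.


Using the shallow-water approximation:
C = sqrt(g * d) = sqrt(9.81 * 1.57)
C = sqrt(15.4017)
C = 3.9245 m/s

3.9245


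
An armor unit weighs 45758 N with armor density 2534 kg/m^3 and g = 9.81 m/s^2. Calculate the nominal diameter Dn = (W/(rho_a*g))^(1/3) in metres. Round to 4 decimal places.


V = W / (rho_a * g)
V = 45758 / (2534 * 9.81)
V = 45758 / 24858.54
V = 1.840736 m^3
Dn = V^(1/3) = 1.840736^(1/3)
Dn = 1.2255 m

1.2255


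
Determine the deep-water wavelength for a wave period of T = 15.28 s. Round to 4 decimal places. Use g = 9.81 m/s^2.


L0 = g * T^2 / (2 * pi)
L0 = 9.81 * 15.28^2 / (2 * pi)
L0 = 9.81 * 233.4784 / 6.28319
L0 = 2290.4231 / 6.28319
L0 = 364.5322 m

364.5322


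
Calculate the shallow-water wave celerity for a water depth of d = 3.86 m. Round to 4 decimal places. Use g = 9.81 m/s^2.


Using the shallow-water approximation:
C = sqrt(g * d) = sqrt(9.81 * 3.86)
C = sqrt(37.8666)
C = 6.1536 m/s

6.1536


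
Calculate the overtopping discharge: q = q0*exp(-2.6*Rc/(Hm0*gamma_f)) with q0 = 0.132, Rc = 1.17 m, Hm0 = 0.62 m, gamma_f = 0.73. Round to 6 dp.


q = q0 * exp(-2.6 * Rc / (Hm0 * gamma_f))
Exponent = -2.6 * 1.17 / (0.62 * 0.73)
= -2.6 * 1.17 / 0.4526
= -6.721167
exp(-6.721167) = 0.001205
q = 0.132 * 0.001205
q = 0.000159 m^3/s/m

0.000159


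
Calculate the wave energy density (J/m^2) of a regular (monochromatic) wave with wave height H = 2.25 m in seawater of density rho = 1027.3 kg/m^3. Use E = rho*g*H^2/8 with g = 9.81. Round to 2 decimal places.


E = (1/8) * rho * g * H^2
E = (1/8) * 1027.3 * 9.81 * 2.25^2
E = 0.125 * 1027.3 * 9.81 * 5.0625
E = 6377.37 J/m^2

6377.37


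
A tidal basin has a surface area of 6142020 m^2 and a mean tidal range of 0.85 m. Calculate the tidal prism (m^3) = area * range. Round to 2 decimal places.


Tidal prism = Area * Tidal range
P = 6142020 * 0.85
P = 5220717.00 m^3

5220717.00


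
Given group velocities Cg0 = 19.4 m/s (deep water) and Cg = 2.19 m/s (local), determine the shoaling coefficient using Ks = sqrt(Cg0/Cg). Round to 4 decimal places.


Ks = sqrt(Cg0 / Cg)
Ks = sqrt(19.4 / 2.19)
Ks = sqrt(8.8584)
Ks = 2.9763

2.9763


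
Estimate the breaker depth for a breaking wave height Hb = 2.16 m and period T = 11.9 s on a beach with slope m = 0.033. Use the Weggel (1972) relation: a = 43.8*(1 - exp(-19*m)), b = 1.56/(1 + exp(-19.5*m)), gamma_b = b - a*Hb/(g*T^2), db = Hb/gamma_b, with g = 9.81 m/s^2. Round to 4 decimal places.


a = 43.8 * (1 - exp(-19 * m))
exp(-19 * 0.033) = exp(-0.6270) = 0.534192
a = 43.8 * (1 - 0.534192) = 20.402391
b = 1.56 / (1 + exp(-19.5 * m))
exp(-19.5 * 0.033) = exp(-0.6435) = 0.525450
b = 1.56 / (1 + 0.525450) = 1.022649
Hb / (g * T^2) = 2.16 / (9.81 * 11.9^2) = 2.16 / 1389.1941 = 0.00155486
gamma_b = b - a * Hb/(g*T^2) = 1.022649 - 20.402391 * 0.00155486 = 0.990926
db = Hb / gamma_b = 2.16 / 0.990926
db = 2.1798 m

2.1798


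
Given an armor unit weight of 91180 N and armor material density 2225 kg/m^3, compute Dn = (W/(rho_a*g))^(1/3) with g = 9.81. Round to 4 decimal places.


V = W / (rho_a * g)
V = 91180 / (2225 * 9.81)
V = 91180 / 21827.25
V = 4.177347 m^3
Dn = V^(1/3) = 4.177347^(1/3)
Dn = 1.6105 m

1.6105


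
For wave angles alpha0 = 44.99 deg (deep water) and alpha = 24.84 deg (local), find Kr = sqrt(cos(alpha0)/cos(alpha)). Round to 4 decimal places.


Kr = sqrt(cos(alpha0) / cos(alpha))
cos(44.99) = 0.707230
cos(24.84) = 0.907484
Kr = sqrt(0.707230 / 0.907484)
Kr = sqrt(0.779330)
Kr = 0.8828

0.8828


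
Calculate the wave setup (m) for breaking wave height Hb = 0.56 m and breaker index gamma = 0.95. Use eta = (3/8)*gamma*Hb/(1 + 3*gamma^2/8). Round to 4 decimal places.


eta = (3/8) * gamma * Hb / (1 + 3*gamma^2/8)
Numerator = (3/8) * 0.95 * 0.56 = 0.199500
Denominator = 1 + 3*0.95^2/8 = 1 + 0.338438 = 1.338438
eta = 0.199500 / 1.338438
eta = 0.1491 m

0.1491


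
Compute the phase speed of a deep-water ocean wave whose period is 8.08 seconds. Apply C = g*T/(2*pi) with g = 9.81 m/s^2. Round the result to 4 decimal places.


We use the deep-water celerity formula:
C = g * T / (2 * pi)
C = 9.81 * 8.08 / (2 * 3.14159...)
C = 79.264800 / 6.283185
C = 12.6154 m/s

12.6154


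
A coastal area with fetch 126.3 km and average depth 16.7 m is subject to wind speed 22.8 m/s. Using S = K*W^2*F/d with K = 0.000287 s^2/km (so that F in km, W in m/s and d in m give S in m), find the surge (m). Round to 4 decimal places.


S = K * W^2 * F / d
W^2 = 22.8^2 = 519.84
S = 0.000287 * 519.84 * 126.3 / 16.7
Numerator = 0.000287 * 519.84 * 126.3 = 18.843212
S = 18.843212 / 16.7 = 1.1283 m

1.1283


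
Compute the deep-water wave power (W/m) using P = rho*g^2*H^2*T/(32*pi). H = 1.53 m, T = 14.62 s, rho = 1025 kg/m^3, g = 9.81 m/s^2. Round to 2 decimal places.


P = rho * g^2 * H^2 * T / (32 * pi)
P = 1025 * 9.81^2 * 1.53^2 * 14.62 / (32 * pi)
P = 1025 * 96.2361 * 2.3409 * 14.62 / 100.53096
P = 33580.89 W/m

33580.89


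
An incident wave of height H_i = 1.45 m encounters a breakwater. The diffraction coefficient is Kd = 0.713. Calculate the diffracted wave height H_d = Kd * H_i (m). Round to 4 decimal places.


H_d = Kd * H_i
H_d = 0.713 * 1.45
H_d = 1.0339 m

1.0339


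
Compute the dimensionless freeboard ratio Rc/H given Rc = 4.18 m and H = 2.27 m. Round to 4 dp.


Relative freeboard = Rc / H
= 4.18 / 2.27
= 1.8414

1.8414


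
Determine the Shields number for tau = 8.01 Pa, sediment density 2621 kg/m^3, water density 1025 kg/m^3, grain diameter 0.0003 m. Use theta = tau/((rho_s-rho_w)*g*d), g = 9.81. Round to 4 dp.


theta = tau / ((rho_s - rho_w) * g * d)
rho_s - rho_w = 2621 - 1025 = 1596
Denominator = 1596 * 9.81 * 0.0003 = 4.697028
theta = 8.01 / 4.697028
theta = 1.7053

1.7053


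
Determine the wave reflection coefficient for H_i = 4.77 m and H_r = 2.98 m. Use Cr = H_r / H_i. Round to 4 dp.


Cr = H_r / H_i
Cr = 2.98 / 4.77
Cr = 0.6247

0.6247


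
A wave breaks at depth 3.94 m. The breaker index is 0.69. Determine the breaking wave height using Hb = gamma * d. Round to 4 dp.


Hb = gamma * d
Hb = 0.69 * 3.94
Hb = 2.7186 m

2.7186


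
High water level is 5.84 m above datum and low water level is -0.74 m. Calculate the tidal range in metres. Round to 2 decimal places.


Tidal range = High water - Low water
Tidal range = 5.84 - (-0.74)
Tidal range = 6.58 m

6.58


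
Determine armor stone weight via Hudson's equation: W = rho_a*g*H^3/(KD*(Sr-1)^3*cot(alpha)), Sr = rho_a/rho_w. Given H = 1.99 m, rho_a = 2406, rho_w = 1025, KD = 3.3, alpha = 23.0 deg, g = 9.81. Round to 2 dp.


Sr = rho_a / rho_w = 2406 / 1025 = 2.347317
(Sr - 1) = 1.347317
(Sr - 1)^3 = 2.445735
cot(23.0) = 1 / tan(23.0) = 1 / 0.424475 = 2.355852
Numerator = 2406 * 9.81 * 1.99^3 = 186004.6749
Denominator = 3.3 * 2.445735 * 2.355852 = 19.013911
W = 186004.6749 / 19.013911
W = 9782.56 N

9782.56


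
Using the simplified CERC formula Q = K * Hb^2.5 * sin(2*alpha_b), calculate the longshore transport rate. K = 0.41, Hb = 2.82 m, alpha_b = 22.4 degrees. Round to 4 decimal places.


Q = K * Hb^2.5 * sin(2 * alpha_b)
Hb^2.5 = 2.82^2.5 = 13.354351
sin(2 * 22.4) = sin(44.8) = 0.704634
Q = 0.41 * 13.354351 * 0.704634
Q = 3.8581 m^3/s

3.8581


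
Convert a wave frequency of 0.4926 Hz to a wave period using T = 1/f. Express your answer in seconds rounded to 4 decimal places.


T = 1 / f
T = 1 / 0.4926
T = 2.0300 s

2.0300


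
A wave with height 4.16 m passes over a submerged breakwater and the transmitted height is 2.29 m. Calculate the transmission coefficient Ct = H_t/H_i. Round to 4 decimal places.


Ct = H_t / H_i
Ct = 2.29 / 4.16
Ct = 0.5505

0.5505


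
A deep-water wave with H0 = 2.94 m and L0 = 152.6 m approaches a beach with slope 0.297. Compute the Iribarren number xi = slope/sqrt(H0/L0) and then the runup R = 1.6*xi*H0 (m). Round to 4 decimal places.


xi = slope / sqrt(H0/L0)
H0/L0 = 2.94/152.6 = 0.019266
sqrt(0.019266) = 0.138802
xi = 0.297 / 0.138802 = 2.139735
R = 1.6 * xi * H0 = 1.6 * 2.139735 * 2.94
R = 10.0653 m

10.0653


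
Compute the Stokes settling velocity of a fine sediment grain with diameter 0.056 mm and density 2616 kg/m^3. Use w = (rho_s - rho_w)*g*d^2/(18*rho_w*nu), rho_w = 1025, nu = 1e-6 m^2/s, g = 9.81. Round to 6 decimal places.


w = (rho_s - rho_w) * g * d^2 / (18 * rho_w * nu)
d = 0.056 mm = 0.000056 m
rho_s - rho_w = 2616 - 1025 = 1591
Numerator = 1591 * 9.81 * (0.000056)^2 = 0.000048945779
Denominator = 18 * 1025 * 1e-6 = 0.018450
w = 0.002653 m/s

0.002653


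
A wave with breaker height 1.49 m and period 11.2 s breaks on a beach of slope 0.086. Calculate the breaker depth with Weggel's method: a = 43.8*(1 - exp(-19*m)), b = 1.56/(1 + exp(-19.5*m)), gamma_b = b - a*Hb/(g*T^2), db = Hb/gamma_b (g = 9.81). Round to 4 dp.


a = 43.8 * (1 - exp(-19 * m))
exp(-19 * 0.086) = exp(-1.6340) = 0.195147
a = 43.8 * (1 - 0.195147) = 35.252543
b = 1.56 / (1 + exp(-19.5 * m))
exp(-19.5 * 0.086) = exp(-1.6770) = 0.186934
b = 1.56 / (1 + 0.186934) = 1.314311
Hb / (g * T^2) = 1.49 / (9.81 * 11.2^2) = 1.49 / 1230.5664 = 0.00121082
gamma_b = b - a * Hb/(g*T^2) = 1.314311 - 35.252543 * 0.00121082 = 1.271626
db = Hb / gamma_b = 1.49 / 1.271626
db = 1.1717 m

1.1717


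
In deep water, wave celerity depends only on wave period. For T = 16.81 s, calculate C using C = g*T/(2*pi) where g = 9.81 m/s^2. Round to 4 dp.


We use the deep-water celerity formula:
C = g * T / (2 * pi)
C = 9.81 * 16.81 / (2 * 3.14159...)
C = 164.906100 / 6.283185
C = 26.2456 m/s

26.2456


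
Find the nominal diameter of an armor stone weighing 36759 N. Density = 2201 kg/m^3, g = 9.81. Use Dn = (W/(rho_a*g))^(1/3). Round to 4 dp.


V = W / (rho_a * g)
V = 36759 / (2201 * 9.81)
V = 36759 / 21591.81
V = 1.702451 m^3
Dn = V^(1/3) = 1.702451^(1/3)
Dn = 1.1941 m

1.1941


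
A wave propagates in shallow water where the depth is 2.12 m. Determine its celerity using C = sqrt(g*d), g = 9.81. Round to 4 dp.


Using the shallow-water approximation:
C = sqrt(g * d) = sqrt(9.81 * 2.12)
C = sqrt(20.7972)
C = 4.5604 m/s

4.5604


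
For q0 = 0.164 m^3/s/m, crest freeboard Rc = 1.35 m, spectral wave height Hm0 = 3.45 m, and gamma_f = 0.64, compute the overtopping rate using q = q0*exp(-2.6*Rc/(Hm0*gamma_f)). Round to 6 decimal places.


q = q0 * exp(-2.6 * Rc / (Hm0 * gamma_f))
Exponent = -2.6 * 1.35 / (3.45 * 0.64)
= -2.6 * 1.35 / 2.2080
= -1.589674
exp(-1.589674) = 0.203992
q = 0.164 * 0.203992
q = 0.033455 m^3/s/m

0.033455


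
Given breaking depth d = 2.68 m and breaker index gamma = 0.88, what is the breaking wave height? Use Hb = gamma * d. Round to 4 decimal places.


Hb = gamma * d
Hb = 0.88 * 2.68
Hb = 2.3584 m

2.3584


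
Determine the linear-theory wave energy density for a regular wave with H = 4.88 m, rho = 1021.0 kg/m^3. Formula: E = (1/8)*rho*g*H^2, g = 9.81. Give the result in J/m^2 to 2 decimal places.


E = (1/8) * rho * g * H^2
E = (1/8) * 1021.0 * 9.81 * 4.88^2
E = 0.125 * 1021.0 * 9.81 * 23.8144
E = 29815.66 J/m^2

29815.66


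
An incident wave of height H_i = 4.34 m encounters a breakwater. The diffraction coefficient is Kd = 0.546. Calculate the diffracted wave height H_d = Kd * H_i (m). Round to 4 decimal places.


H_d = Kd * H_i
H_d = 0.546 * 4.34
H_d = 2.3696 m

2.3696


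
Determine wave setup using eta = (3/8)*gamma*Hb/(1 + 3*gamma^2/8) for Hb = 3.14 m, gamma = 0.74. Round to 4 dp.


eta = (3/8) * gamma * Hb / (1 + 3*gamma^2/8)
Numerator = (3/8) * 0.74 * 3.14 = 0.871350
Denominator = 1 + 3*0.74^2/8 = 1 + 0.205350 = 1.205350
eta = 0.871350 / 1.205350
eta = 0.7229 m

0.7229


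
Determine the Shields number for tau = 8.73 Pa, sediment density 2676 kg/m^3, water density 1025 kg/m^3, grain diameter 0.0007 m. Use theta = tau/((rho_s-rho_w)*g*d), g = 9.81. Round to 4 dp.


theta = tau / ((rho_s - rho_w) * g * d)
rho_s - rho_w = 2676 - 1025 = 1651
Denominator = 1651 * 9.81 * 0.0007 = 11.337417
theta = 8.73 / 11.337417
theta = 0.7700

0.7700


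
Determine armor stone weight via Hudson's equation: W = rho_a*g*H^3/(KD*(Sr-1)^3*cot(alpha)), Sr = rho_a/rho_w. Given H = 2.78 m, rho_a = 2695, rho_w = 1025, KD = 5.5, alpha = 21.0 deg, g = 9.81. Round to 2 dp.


Sr = rho_a / rho_w = 2695 / 1025 = 2.629268
(Sr - 1) = 1.629268
(Sr - 1)^3 = 4.324917
cot(21.0) = 1 / tan(21.0) = 1 / 0.383864 = 2.605089
Numerator = 2695 * 9.81 * 2.78^3 = 568018.0867
Denominator = 5.5 * 4.324917 * 2.605089 = 61.967373
W = 568018.0867 / 61.967373
W = 9166.41 N

9166.41


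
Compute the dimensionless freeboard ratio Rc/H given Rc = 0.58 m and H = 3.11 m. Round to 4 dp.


Relative freeboard = Rc / H
= 0.58 / 3.11
= 0.1865

0.1865


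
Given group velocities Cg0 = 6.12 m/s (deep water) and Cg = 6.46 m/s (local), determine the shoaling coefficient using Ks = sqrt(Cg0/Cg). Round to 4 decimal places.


Ks = sqrt(Cg0 / Cg)
Ks = sqrt(6.12 / 6.46)
Ks = sqrt(0.9474)
Ks = 0.9733

0.9733


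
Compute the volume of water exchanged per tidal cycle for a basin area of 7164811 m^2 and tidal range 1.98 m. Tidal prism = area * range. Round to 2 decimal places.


Tidal prism = Area * Tidal range
P = 7164811 * 1.98
P = 14186325.78 m^3

14186325.78


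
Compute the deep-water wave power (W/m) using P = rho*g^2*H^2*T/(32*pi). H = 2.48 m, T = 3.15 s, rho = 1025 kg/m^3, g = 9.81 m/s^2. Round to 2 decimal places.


P = rho * g^2 * H^2 * T / (32 * pi)
P = 1025 * 9.81^2 * 2.48^2 * 3.15 / (32 * pi)
P = 1025 * 96.2361 * 6.1504 * 3.15 / 100.53096
P = 19009.73 W/m

19009.73


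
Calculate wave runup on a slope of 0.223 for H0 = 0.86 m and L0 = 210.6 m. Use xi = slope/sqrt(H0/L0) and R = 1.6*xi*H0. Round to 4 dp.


xi = slope / sqrt(H0/L0)
H0/L0 = 0.86/210.6 = 0.004084
sqrt(0.004084) = 0.063903
xi = 0.223 / 0.063903 = 3.489674
R = 1.6 * xi * H0 = 1.6 * 3.489674 * 0.86
R = 4.8018 m

4.8018


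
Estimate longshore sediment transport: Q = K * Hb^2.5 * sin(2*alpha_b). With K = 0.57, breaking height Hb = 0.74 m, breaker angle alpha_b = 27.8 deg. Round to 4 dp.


Q = K * Hb^2.5 * sin(2 * alpha_b)
Hb^2.5 = 0.74^2.5 = 0.471063
sin(2 * 27.8) = sin(55.6) = 0.825113
Q = 0.57 * 0.471063 * 0.825113
Q = 0.2215 m^3/s

0.2215


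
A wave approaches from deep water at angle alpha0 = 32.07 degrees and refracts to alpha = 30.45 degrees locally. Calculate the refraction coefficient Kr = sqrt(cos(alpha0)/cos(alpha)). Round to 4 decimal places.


Kr = sqrt(cos(alpha0) / cos(alpha))
cos(32.07) = 0.847400
cos(30.45) = 0.862072
Kr = sqrt(0.847400 / 0.862072)
Kr = sqrt(0.982981)
Kr = 0.9915

0.9915


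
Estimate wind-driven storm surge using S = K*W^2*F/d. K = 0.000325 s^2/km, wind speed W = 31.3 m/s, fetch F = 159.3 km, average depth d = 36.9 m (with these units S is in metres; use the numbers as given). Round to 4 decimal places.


S = K * W^2 * F / d
W^2 = 31.3^2 = 979.69
S = 0.000325 * 979.69 * 159.3 / 36.9
Numerator = 0.000325 * 979.69 * 159.3 = 50.721001
S = 50.721001 / 36.9 = 1.3746 m

1.3746


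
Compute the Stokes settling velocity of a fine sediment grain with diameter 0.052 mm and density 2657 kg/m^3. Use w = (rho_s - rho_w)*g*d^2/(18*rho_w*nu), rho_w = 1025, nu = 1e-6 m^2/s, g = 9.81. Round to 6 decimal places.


w = (rho_s - rho_w) * g * d^2 / (18 * rho_w * nu)
d = 0.052 mm = 0.000052 m
rho_s - rho_w = 2657 - 1025 = 1632
Numerator = 1632 * 9.81 * (0.000052)^2 = 0.000043290824
Denominator = 18 * 1025 * 1e-6 = 0.018450
w = 0.002346 m/s

0.002346


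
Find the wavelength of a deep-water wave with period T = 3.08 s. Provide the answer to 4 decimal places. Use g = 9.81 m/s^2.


L0 = g * T^2 / (2 * pi)
L0 = 9.81 * 3.08^2 / (2 * pi)
L0 = 9.81 * 9.4864 / 6.28319
L0 = 93.0616 / 6.28319
L0 = 14.8112 m

14.8112


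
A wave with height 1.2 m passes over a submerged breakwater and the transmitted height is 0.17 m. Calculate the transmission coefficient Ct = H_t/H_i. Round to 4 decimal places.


Ct = H_t / H_i
Ct = 0.17 / 1.2
Ct = 0.1417

0.1417


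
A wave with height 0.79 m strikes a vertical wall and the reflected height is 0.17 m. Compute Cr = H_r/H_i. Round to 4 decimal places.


Cr = H_r / H_i
Cr = 0.17 / 0.79
Cr = 0.2152

0.2152


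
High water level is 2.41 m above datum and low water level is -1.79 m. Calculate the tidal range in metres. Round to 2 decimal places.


Tidal range = High water - Low water
Tidal range = 2.41 - (-1.79)
Tidal range = 4.20 m

4.20


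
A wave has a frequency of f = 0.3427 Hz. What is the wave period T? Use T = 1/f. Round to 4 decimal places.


T = 1 / f
T = 1 / 0.3427
T = 2.9180 s

2.9180


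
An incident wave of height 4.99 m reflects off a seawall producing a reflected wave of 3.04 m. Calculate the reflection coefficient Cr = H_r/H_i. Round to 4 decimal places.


Cr = H_r / H_i
Cr = 3.04 / 4.99
Cr = 0.6092

0.6092


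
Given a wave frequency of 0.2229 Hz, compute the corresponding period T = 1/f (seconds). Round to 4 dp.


T = 1 / f
T = 1 / 0.2229
T = 4.4863 s

4.4863


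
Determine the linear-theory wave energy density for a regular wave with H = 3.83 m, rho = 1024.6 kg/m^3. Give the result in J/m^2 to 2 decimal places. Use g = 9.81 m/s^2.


E = (1/8) * rho * g * H^2
E = (1/8) * 1024.6 * 9.81 * 3.83^2
E = 0.125 * 1024.6 * 9.81 * 14.6689
E = 18430.24 J/m^2

18430.24


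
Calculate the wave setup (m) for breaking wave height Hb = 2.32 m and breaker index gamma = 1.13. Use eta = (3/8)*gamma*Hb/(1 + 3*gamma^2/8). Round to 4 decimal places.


eta = (3/8) * gamma * Hb / (1 + 3*gamma^2/8)
Numerator = (3/8) * 1.13 * 2.32 = 0.983100
Denominator = 1 + 3*1.13^2/8 = 1 + 0.478838 = 1.478838
eta = 0.983100 / 1.478838
eta = 0.6648 m

0.6648


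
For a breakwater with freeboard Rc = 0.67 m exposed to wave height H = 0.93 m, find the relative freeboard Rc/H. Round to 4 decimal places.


Relative freeboard = Rc / H
= 0.67 / 0.93
= 0.7204

0.7204


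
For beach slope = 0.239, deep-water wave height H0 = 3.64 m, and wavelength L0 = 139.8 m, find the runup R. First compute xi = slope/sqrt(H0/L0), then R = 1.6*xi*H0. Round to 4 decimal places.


xi = slope / sqrt(H0/L0)
H0/L0 = 3.64/139.8 = 0.026037
sqrt(0.026037) = 0.161360
xi = 0.239 / 0.161360 = 1.481156
R = 1.6 * xi * H0 = 1.6 * 1.481156 * 3.64
R = 8.6263 m

8.6263


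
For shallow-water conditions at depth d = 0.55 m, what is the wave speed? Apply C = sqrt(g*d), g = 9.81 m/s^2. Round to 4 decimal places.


Using the shallow-water approximation:
C = sqrt(g * d) = sqrt(9.81 * 0.55)
C = sqrt(5.3955)
C = 2.3228 m/s

2.3228


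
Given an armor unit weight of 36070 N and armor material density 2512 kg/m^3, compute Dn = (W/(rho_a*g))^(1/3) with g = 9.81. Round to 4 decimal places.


V = W / (rho_a * g)
V = 36070 / (2512 * 9.81)
V = 36070 / 24642.72
V = 1.463718 m^3
Dn = V^(1/3) = 1.463718^(1/3)
Dn = 1.1354 m

1.1354


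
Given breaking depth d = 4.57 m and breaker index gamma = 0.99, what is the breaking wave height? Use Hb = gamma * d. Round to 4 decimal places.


Hb = gamma * d
Hb = 0.99 * 4.57
Hb = 4.5243 m

4.5243


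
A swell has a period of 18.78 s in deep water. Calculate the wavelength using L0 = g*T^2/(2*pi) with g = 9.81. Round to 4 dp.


L0 = g * T^2 / (2 * pi)
L0 = 9.81 * 18.78^2 / (2 * pi)
L0 = 9.81 * 352.6884 / 6.28319
L0 = 3459.8732 / 6.28319
L0 = 550.6559 m

550.6559


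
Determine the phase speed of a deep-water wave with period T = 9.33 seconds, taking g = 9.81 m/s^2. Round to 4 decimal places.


We use the deep-water celerity formula:
C = g * T / (2 * pi)
C = 9.81 * 9.33 / (2 * 3.14159...)
C = 91.527300 / 6.283185
C = 14.5670 m/s

14.5670


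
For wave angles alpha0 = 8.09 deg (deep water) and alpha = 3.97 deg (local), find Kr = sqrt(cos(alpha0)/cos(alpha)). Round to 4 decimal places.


Kr = sqrt(cos(alpha0) / cos(alpha))
cos(8.09) = 0.990048
cos(3.97) = 0.997600
Kr = sqrt(0.990048 / 0.997600)
Kr = sqrt(0.992430)
Kr = 0.9962

0.9962


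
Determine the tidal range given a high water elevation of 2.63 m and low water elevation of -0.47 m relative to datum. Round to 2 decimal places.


Tidal range = High water - Low water
Tidal range = 2.63 - (-0.47)
Tidal range = 3.10 m

3.10


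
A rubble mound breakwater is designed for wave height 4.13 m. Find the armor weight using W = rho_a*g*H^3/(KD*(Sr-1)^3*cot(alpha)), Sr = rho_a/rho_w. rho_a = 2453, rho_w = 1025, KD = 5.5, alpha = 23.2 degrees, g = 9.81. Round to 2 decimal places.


Sr = rho_a / rho_w = 2453 / 1025 = 2.393171
(Sr - 1) = 1.393171
(Sr - 1)^3 = 2.704039
cot(23.2) = 1 / tan(23.2) = 1 / 0.428601 = 2.333175
Numerator = 2453 * 9.81 * 4.13^3 = 1695183.4767
Denominator = 5.5 * 2.704039 * 2.333175 = 34.699482
W = 1695183.4767 / 34.699482
W = 48853.28 N

48853.28


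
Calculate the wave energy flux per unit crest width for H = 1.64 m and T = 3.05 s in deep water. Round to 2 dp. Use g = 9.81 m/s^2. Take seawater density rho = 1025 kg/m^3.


P = rho * g^2 * H^2 * T / (32 * pi)
P = 1025 * 9.81^2 * 1.64^2 * 3.05 / (32 * pi)
P = 1025 * 96.2361 * 2.6896 * 3.05 / 100.53096
P = 8049.14 W/m

8049.14


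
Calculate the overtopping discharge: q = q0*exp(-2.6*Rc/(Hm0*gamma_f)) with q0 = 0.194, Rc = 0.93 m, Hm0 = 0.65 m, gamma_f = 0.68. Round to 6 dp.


q = q0 * exp(-2.6 * Rc / (Hm0 * gamma_f))
Exponent = -2.6 * 0.93 / (0.65 * 0.68)
= -2.6 * 0.93 / 0.4420
= -5.470588
exp(-5.470588) = 0.004209
q = 0.194 * 0.004209
q = 0.000816 m^3/s/m

0.000816


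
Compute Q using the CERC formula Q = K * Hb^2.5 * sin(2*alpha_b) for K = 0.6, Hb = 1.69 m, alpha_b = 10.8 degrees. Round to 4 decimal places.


Q = K * Hb^2.5 * sin(2 * alpha_b)
Hb^2.5 = 1.69^2.5 = 3.712930
sin(2 * 10.8) = sin(21.6) = 0.368125
Q = 0.6 * 3.712930 * 0.368125
Q = 0.8201 m^3/s

0.8201


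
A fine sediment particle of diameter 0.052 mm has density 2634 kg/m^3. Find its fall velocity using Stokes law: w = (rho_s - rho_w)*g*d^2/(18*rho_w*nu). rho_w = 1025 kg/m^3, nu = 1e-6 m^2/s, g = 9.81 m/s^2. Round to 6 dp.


w = (rho_s - rho_w) * g * d^2 / (18 * rho_w * nu)
d = 0.052 mm = 0.000052 m
rho_s - rho_w = 2634 - 1025 = 1609
Numerator = 1609 * 9.81 * (0.000052)^2 = 0.000042680720
Denominator = 18 * 1025 * 1e-6 = 0.018450
w = 0.002313 m/s

0.002313


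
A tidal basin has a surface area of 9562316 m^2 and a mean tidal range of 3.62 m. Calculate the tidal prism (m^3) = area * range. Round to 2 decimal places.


Tidal prism = Area * Tidal range
P = 9562316 * 3.62
P = 34615583.92 m^3

34615583.92


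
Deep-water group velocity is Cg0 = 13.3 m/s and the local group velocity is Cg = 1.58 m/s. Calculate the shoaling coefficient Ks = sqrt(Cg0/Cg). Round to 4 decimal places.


Ks = sqrt(Cg0 / Cg)
Ks = sqrt(13.3 / 1.58)
Ks = sqrt(8.4177)
Ks = 2.9013

2.9013
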